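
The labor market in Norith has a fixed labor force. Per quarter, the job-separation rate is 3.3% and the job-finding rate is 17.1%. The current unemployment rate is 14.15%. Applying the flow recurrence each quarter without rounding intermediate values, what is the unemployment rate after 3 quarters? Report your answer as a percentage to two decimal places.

With a fixed labor force, u_{t+1} = u_t + s·(1−u_t) − f·u_t = u_t·(1−s−f) + s.
Here 1−s−f = 0.796 and s = 0.033.
u_1 = 0.141500 × 0.796 + 0.033 = 0.145634.
u_2 = 0.145634 × 0.796 + 0.033 = 0.148925.
u_3 = 0.148925 × 0.796 + 0.033 = 0.151544.

Unemployment rate after three quarters ≈ 15.15%.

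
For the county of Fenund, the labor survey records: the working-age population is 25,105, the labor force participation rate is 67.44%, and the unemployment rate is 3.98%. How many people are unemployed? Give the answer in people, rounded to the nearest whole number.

Labor force = 0.6744 × 25,105 = 16,931.
Unemployed = 0.0398 × 16,931 ≈ 674.

About 674 are unemployed.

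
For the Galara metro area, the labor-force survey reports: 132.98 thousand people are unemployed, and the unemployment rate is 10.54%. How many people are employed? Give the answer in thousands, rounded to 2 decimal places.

Labor force = U / u = 132.98 / 0.1054 ≈ 1,261.67 thousand.
Employed = labor force − unemployed = 1,261.67 − 132.98 = 1,128.69 thousand.

About 1,128.69 thousand are employed.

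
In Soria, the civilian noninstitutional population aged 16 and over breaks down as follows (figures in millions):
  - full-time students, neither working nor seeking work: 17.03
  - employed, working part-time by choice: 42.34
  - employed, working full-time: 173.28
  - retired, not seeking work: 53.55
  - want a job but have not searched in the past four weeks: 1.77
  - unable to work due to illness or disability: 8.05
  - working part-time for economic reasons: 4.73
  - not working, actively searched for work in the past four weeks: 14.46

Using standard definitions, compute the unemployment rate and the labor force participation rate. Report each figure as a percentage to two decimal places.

Unemployment rate ≈ 6.16%; labor force participation rate ≈ 74.49%.

Employed = 42.34 + 173.28 + 4.73 = 220.35 million (anyone who worked, including part-time for economic reasons, counts as employed).
Unemployed = 14.46 million.
Labor force = 220.35 + 14.46 = 234.81 million.
Not in labor force = 17.03 + 53.55 + 1.77 + 8.05 = 80.40 million (those not working and not actively searching are outside the labor force — including those who want a job but have given up searching).
Civilian working-age population = 234.81 + 80.40 = 315.21 million.
Unemployment rate = 14.46 / 234.81 = 6.16%.
Labor force participation rate = 234.81 / 315.21 = 74.49%.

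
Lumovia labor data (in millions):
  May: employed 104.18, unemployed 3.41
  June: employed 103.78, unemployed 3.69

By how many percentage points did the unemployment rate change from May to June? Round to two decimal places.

May: labor force = 104.18 + 3.41 = 107.59; u = 3.41/107.59 = 3.17%.
June: labor force = 103.78 + 3.69 = 107.47; u = 3.69/107.47 = 3.43%.
Change = 3.43% − 3.17% = +0.26 pp.

The unemployment rate changed by +0.26 percentage points.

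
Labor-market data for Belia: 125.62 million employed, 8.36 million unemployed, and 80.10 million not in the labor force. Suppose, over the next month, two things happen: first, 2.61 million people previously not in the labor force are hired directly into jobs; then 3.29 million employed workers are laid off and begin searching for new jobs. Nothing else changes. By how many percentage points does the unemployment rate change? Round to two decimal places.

Initially, labor force = 125.62 + 8.36 = 133.98 million, so u = 8.36/133.98 = 6.24%.
After the first change, employed and labor force both rise by 2.61; unemployed unchanged → E = 128.23, U = 8.36, labor force = 136.59 million.
After the second change, employed falls and unemployed rises by 3.29; labor force unchanged → E = 124.94, U = 11.65, labor force = 136.59 million.
New unemployment rate = 11.65 / 136.59 = 8.53%.
Change = 8.53% − 6.24% = +2.29 percentage points.

The unemployment rate changes by +2.29 percentage points.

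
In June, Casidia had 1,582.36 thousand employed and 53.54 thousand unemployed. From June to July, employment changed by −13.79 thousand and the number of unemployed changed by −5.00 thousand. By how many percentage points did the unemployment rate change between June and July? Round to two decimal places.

The unemployment rate changed by −0.27 percentage points.

June: labor force = 1,582.36 + 53.54 = 1,635.90; u = 53.54/1,635.90 = 3.27%.
July: labor force = 1,568.57 + 48.54 = 1,617.11; u = 48.54/1,617.11 = 3.00%.
Change = 3.00% − 3.27% = −0.27 pp.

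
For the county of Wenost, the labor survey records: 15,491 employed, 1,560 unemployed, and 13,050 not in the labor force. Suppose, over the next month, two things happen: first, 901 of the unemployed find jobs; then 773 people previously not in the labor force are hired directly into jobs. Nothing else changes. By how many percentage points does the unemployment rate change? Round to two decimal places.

Initially, labor force = 15,491 + 1,560 = 17,051, so u = 1,560/17,051 = 9.15%.
After the first change, unemployed falls and employed rises by 901; labor force unchanged → E = 16,392, U = 659, labor force = 17,051.
After the second change, employed and labor force both rise by 773; unemployed unchanged → E = 17,165, U = 659, labor force = 17,824.
New unemployment rate = 659 / 17,824 = 3.70%.
Change = 3.70% − 9.15% = −5.45 percentage points.

The unemployment rate changes by −5.45 percentage points.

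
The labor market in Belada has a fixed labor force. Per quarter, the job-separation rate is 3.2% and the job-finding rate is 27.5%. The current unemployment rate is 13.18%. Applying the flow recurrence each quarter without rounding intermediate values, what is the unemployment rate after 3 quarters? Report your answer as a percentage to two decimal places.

Unemployment rate after three quarters ≈ 11.34%.

With a fixed labor force, u_{t+1} = u_t + s·(1−u_t) − f·u_t = u_t·(1−s−f) + s.
Here 1−s−f = 0.693 and s = 0.032.
u_1 = 0.131800 × 0.693 + 0.032 = 0.123337.
u_2 = 0.123337 × 0.693 + 0.032 = 0.117473.
u_3 = 0.117473 × 0.693 + 0.032 = 0.113409.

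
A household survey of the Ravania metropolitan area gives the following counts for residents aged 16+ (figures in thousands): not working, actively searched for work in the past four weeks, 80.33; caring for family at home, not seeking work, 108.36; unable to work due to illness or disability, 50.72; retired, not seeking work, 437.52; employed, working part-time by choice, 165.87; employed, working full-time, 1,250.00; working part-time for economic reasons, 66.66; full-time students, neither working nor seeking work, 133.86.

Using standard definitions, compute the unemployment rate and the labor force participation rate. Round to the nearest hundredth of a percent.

Unemployment rate ≈ 5.14%; labor force participation rate ≈ 68.15%.

Employed = 165.87 + 1,250.00 + 66.66 = 1,482.53 thousand (anyone who worked, including part-time for economic reasons, counts as employed).
Unemployed = 80.33 thousand.
Labor force = 1,482.53 + 80.33 = 1,562.86 thousand.
Not in labor force = 108.36 + 50.72 + 437.52 + 133.86 = 730.46 thousand (those not working and not actively searching are outside the labor force).
Civilian working-age population = 1,562.86 + 730.46 = 2,293.32 thousand.
Unemployment rate = 80.33 / 1,562.86 = 5.14%.
Labor force participation rate = 1,562.86 / 2,293.32 = 68.15%.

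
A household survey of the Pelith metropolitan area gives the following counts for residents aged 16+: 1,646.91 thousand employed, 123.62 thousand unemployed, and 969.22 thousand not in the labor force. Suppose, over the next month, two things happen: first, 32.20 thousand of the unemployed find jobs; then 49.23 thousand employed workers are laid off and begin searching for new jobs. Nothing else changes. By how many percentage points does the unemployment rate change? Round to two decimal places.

The unemployment rate changes by +0.96 percentage points.

Initially, labor force = 1,646.91 + 123.62 = 1,770.53 thousand, so u = 123.62/1,770.53 = 6.98%.
After the first change, unemployed falls and employed rises by 32.20; labor force unchanged → E = 1,679.11, U = 91.42, labor force = 1,770.53 thousand.
After the second change, employed falls and unemployed rises by 49.23; labor force unchanged → E = 1,629.88, U = 140.65, labor force = 1,770.53 thousand.
New unemployment rate = 140.65 / 1,770.53 = 7.94%.
Change = 7.94% − 6.98% = +0.96 percentage points.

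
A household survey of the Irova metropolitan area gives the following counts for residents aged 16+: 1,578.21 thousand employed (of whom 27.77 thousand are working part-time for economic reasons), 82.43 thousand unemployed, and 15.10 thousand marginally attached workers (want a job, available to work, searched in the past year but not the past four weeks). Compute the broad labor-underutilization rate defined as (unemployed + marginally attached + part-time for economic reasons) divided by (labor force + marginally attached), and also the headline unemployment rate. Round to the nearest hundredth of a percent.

Broad underutilization rate ≈ 7.48%; headline unemployment rate ≈ 4.96%.

Labor force = 1,578.21 + 82.43 = 1,660.64 thousand.
Numerator = 82.43 + 15.10 + 27.77 = 125.30 thousand.
Denominator = 1,660.64 + 15.10 = 1,675.74 thousand.
Broad rate = 125.30 / 1,675.74 = 7.48%.
Headline unemployment rate = 82.43 / 1,660.64 = 4.96%.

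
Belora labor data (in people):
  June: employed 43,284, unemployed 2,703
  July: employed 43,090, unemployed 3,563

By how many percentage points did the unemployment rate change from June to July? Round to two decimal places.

The unemployment rate changed by +1.76 percentage points.

June: labor force = 43,284 + 2,703 = 45,987; u = 2,703/45,987 = 5.88%.
July: labor force = 43,090 + 3,563 = 46,653; u = 3,563/46,653 = 7.64%.
Change = 7.64% − 5.88% = +1.76 pp.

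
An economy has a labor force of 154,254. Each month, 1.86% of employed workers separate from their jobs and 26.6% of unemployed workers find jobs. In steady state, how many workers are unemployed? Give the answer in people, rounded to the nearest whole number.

Steady-state unemployment rate u* = s/(s+f) = 1.86/(1.86+26.6) = 0.065355.
Unemployed = u* × labor force = 0.065355 × 154,254 ≈ 10,081.

About 10,081 are unemployed in steady state.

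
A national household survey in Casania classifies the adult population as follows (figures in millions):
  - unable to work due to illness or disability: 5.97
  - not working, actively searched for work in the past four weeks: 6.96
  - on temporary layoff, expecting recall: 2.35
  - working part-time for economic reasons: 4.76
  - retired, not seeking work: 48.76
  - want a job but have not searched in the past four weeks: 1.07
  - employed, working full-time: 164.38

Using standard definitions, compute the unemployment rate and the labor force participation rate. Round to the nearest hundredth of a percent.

Unemployment rate ≈ 5.22%; labor force participation rate ≈ 76.18%.

Employed = 4.76 + 164.38 = 169.14 million (anyone who worked, including part-time for economic reasons, counts as employed).
Unemployed = 6.96 + 2.35 = 9.31 million (jobless and actively searching, or on temporary layoff).
Labor force = 169.14 + 9.31 = 178.45 million.
Not in labor force = 5.97 + 48.76 + 1.07 = 55.80 million (those not working and not actively searching are outside the labor force — including those who want a job but have given up searching).
Civilian working-age population = 178.45 + 55.80 = 234.25 million.
Unemployment rate = 9.31 / 178.45 = 5.22%.
Labor force participation rate = 178.45 / 234.25 = 76.18%.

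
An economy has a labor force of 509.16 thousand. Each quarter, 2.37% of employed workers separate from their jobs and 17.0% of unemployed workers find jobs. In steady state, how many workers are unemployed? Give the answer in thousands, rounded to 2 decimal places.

About 62.30 thousand are unemployed in steady state.

Steady-state unemployment rate u* = s/(s+f) = 2.37/(2.37+17.0) = 0.122354.
Unemployed = u* × labor force = 0.122354 × 509.16 ≈ 62.30 thousand.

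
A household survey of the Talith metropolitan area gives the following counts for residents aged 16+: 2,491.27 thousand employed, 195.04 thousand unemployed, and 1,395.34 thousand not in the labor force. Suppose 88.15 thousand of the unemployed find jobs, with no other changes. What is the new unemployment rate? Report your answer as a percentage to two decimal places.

New unemployment rate ≈ 3.98%.

Initially, labor force = 2,491.27 + 195.04 = 2,686.31 thousand, so u = 195.04/2,686.31 = 7.26%.
After the change, unemployed falls and employed rises by 88.15; labor force unchanged → E = 2,579.42, U = 106.89, labor force = 2,686.31 thousand.
New unemployment rate = 106.89 / 2,686.31 = 3.98%.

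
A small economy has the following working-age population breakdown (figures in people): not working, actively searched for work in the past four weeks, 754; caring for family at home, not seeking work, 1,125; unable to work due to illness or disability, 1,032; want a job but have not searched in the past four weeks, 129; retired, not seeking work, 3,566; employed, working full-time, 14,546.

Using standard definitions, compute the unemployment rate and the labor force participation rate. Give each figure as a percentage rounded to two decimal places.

Employed = 14,546.
Unemployed = 754.
Labor force = 14,546 + 754 = 15,300.
Not in labor force = 1,125 + 1,032 + 129 + 3,566 = 5,852 (those not working and not actively searching are outside the labor force — including those who want a job but have given up searching).
Civilian working-age population = 15,300 + 5,852 = 21,152.
Unemployment rate = 754 / 15,300 = 4.93%.
Labor force participation rate = 15,300 / 21,152 = 72.33%.

Unemployment rate ≈ 4.93%; labor force participation rate ≈ 72.33%.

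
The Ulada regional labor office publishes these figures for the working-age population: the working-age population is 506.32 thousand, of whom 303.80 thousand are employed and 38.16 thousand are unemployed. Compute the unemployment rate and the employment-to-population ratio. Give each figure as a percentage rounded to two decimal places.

Unemployment rate ≈ 11.16%; employment-population ratio ≈ 60.00%.

Labor force = employed + unemployed = 303.80 + 38.16 = 341.96 thousand.
Unemployment rate = 38.16 / 341.96 = 11.16%.
Employment-population ratio = 303.80 / 506.32 = 60.00%.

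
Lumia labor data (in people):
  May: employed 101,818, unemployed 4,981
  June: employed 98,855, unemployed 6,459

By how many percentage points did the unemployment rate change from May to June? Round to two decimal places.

May: labor force = 101,818 + 4,981 = 106,799; u = 4,981/106,799 = 4.66%.
June: labor force = 98,855 + 6,459 = 105,314; u = 6,459/105,314 = 6.13%.
Change = 6.13% − 4.66% = +1.47 pp.

The unemployment rate changed by +1.47 percentage points.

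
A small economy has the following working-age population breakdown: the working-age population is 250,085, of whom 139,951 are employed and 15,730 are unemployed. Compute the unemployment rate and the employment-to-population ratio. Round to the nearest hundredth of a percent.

Labor force = employed + unemployed = 139,951 + 15,730 = 155,681.
Unemployment rate = 15,730 / 155,681 = 10.10%.
Employment-population ratio = 139,951 / 250,085 = 55.96%.

Unemployment rate ≈ 10.10%; employment-population ratio ≈ 55.96%.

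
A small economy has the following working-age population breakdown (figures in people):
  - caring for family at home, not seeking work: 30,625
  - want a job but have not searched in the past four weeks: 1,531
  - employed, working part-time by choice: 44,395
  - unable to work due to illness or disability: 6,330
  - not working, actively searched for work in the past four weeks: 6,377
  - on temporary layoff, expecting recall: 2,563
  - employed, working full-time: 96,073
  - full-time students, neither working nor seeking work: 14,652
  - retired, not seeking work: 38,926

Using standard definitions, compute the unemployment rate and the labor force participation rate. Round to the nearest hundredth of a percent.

Employed = 44,395 + 96,073 = 140,468.
Unemployed = 6,377 + 2,563 = 8,940 (jobless and actively searching, or on temporary layoff).
Labor force = 140,468 + 8,940 = 149,408.
Not in labor force = 30,625 + 1,531 + 6,330 + 14,652 + 38,926 = 92,064 (those not working and not actively searching are outside the labor force — including those who want a job but have given up searching).
Civilian working-age population = 149,408 + 92,064 = 241,472.
Unemployment rate = 8,940 / 149,408 = 5.98%.
Labor force participation rate = 149,408 / 241,472 = 61.87%.

Unemployment rate ≈ 5.98%; labor force participation rate ≈ 61.87%.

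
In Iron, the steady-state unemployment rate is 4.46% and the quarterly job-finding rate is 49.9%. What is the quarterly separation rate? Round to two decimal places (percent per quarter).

Separation rate ≈ 2.33% per quarter.

From u* = s/(s+f): s = u·f/(1−u).
s = 0.0446 × 49.9 / (1 − 0.0446) = 2.2255 / 0.9554 ≈ 2.33% per quarter.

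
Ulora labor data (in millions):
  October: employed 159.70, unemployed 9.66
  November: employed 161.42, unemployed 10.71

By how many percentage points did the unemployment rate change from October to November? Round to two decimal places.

October: labor force = 159.70 + 9.66 = 169.36; u = 9.66/169.36 = 5.70%.
November: labor force = 161.42 + 10.71 = 172.13; u = 10.71/172.13 = 6.22%.
Change = 6.22% − 5.70% = +0.52 pp.

The unemployment rate changed by +0.52 percentage points.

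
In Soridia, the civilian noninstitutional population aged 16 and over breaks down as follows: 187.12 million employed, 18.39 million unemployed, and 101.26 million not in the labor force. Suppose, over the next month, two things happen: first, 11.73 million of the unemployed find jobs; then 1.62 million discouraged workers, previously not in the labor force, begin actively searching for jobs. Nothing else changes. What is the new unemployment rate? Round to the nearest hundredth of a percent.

Initially, labor force = 187.12 + 18.39 = 205.51 million, so u = 18.39/205.51 = 8.95%.
After the first change, unemployed falls and employed rises by 11.73; labor force unchanged → E = 198.85, U = 6.66, labor force = 205.51 million.
After the second change, unemployed and labor force both rise by 1.62 → E = 198.85, U = 8.28, labor force = 207.13 million.
New unemployment rate = 8.28 / 207.13 = 4.00%.

New unemployment rate ≈ 4.00%.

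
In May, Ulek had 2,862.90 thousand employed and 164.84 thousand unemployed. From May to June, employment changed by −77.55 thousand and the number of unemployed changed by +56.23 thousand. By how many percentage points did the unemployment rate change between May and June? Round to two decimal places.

The unemployment rate changed by +1.91 percentage points.

May: labor force = 2,862.90 + 164.84 = 3,027.74; u = 164.84/3,027.74 = 5.44%.
June: labor force = 2,785.35 + 221.07 = 3,006.42; u = 221.07/3,006.42 = 7.35%.
Change = 7.35% − 5.44% = +1.91 pp.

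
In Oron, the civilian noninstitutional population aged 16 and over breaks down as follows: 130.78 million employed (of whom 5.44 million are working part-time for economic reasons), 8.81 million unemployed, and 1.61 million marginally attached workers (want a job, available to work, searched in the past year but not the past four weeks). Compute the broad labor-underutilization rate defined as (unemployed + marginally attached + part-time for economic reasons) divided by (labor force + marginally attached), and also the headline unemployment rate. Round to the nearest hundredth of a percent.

Labor force = 130.78 + 8.81 = 139.59 million.
Numerator = 8.81 + 1.61 + 5.44 = 15.86 million.
Denominator = 139.59 + 1.61 = 141.20 million.
Broad rate = 15.86 / 141.20 = 11.23%.
Headline unemployment rate = 8.81 / 139.59 = 6.31%.

Broad underutilization rate ≈ 11.23%; headline unemployment rate ≈ 6.31%.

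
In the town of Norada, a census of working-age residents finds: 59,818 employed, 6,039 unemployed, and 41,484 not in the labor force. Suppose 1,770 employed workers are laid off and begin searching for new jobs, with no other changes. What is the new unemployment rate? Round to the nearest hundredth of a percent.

Initially, labor force = 59,818 + 6,039 = 65,857, so u = 6,039/65,857 = 9.17%.
After the change, employed falls and unemployed rises by 1,770; labor force unchanged → E = 58,048, U = 7,809, labor force = 65,857.
New unemployment rate = 7,809 / 65,857 = 11.86%.

New unemployment rate ≈ 11.86%.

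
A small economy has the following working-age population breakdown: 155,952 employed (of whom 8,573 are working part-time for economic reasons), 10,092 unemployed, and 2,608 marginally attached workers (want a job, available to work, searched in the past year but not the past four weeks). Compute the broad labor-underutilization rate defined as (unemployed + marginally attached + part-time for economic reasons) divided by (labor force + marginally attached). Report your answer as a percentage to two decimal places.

Broad underutilization rate ≈ 12.61%.

Labor force = 155,952 + 10,092 = 166,044.
Numerator = 10,092 + 2,608 + 8,573 = 21,273.
Denominator = 166,044 + 2,608 = 168,652.
Broad rate = 21,273 / 168,652 = 12.61%.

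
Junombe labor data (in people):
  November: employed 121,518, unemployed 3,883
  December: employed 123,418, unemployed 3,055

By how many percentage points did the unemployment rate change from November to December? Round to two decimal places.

November: labor force = 121,518 + 3,883 = 125,401; u = 3,883/125,401 = 3.10%.
December: labor force = 123,418 + 3,055 = 126,473; u = 3,055/126,473 = 2.42%.
Change = 2.42% − 3.10% = −0.68 pp.

The unemployment rate changed by −0.68 percentage points.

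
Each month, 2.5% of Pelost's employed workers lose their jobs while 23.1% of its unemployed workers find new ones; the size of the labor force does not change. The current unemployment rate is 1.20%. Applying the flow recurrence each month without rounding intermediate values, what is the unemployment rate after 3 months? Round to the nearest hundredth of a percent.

Unemployment rate after three months ≈ 6.24%.

With a fixed labor force, u_{t+1} = u_t + s·(1−u_t) − f·u_t = u_t·(1−s−f) + s.
Here 1−s−f = 0.744 and s = 0.025.
u_1 = 0.012000 × 0.744 + 0.025 = 0.033928.
u_2 = 0.033928 × 0.744 + 0.025 = 0.050242.
u_3 = 0.050242 × 0.744 + 0.025 = 0.062380.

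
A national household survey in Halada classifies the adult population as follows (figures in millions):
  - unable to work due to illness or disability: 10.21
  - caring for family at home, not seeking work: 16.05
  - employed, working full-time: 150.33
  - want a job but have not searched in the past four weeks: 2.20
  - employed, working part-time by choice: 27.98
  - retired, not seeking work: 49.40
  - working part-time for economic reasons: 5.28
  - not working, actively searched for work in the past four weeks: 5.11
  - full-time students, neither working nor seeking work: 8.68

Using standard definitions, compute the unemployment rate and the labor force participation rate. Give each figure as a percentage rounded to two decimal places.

Employed = 150.33 + 27.98 + 5.28 = 183.59 million (anyone who worked, including part-time for economic reasons, counts as employed).
Unemployed = 5.11 million.
Labor force = 183.59 + 5.11 = 188.70 million.
Not in labor force = 10.21 + 16.05 + 2.20 + 49.40 + 8.68 = 86.54 million (those not working and not actively searching are outside the labor force — including those who want a job but have given up searching).
Civilian working-age population = 188.70 + 86.54 = 275.24 million.
Unemployment rate = 5.11 / 188.70 = 2.71%.
Labor force participation rate = 188.70 / 275.24 = 68.56%.

Unemployment rate ≈ 2.71%; labor force participation rate ≈ 68.56%.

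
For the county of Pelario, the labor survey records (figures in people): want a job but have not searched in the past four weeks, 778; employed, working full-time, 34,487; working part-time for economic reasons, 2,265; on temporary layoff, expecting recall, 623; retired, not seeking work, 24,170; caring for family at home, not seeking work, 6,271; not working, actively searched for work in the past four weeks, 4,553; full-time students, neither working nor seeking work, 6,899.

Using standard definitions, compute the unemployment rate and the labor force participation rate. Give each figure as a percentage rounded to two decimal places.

Unemployment rate ≈ 12.34%; labor force participation rate ≈ 52.38%.

Employed = 34,487 + 2,265 = 36,752 (anyone who worked, including part-time for economic reasons, counts as employed).
Unemployed = 623 + 4,553 = 5,176 (jobless and actively searching, or on temporary layoff).
Labor force = 36,752 + 5,176 = 41,928.
Not in labor force = 778 + 24,170 + 6,271 + 6,899 = 38,118 (those not working and not actively searching are outside the labor force — including those who want a job but have given up searching).
Civilian working-age population = 41,928 + 38,118 = 80,046.
Unemployment rate = 5,176 / 41,928 = 12.34%.
Labor force participation rate = 41,928 / 80,046 = 52.38%.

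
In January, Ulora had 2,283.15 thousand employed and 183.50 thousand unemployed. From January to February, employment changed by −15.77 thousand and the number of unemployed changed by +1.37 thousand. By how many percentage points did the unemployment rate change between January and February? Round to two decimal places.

January: labor force = 2,283.15 + 183.50 = 2,466.65; u = 183.50/2,466.65 = 7.44%.
February: labor force = 2,267.38 + 184.87 = 2,452.25; u = 184.87/2,452.25 = 7.54%.
Change = 7.54% − 7.44% = +0.10 pp.

The unemployment rate changed by +0.10 percentage points.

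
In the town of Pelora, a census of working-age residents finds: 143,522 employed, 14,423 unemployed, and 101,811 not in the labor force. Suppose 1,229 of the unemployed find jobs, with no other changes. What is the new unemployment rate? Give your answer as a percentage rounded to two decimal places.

Initially, labor force = 143,522 + 14,423 = 157,945, so u = 14,423/157,945 = 9.13%.
After the change, unemployed falls and employed rises by 1,229; labor force unchanged → E = 144,751, U = 13,194, labor force = 157,945.
New unemployment rate = 13,194 / 157,945 = 8.35%.

New unemployment rate ≈ 8.35%.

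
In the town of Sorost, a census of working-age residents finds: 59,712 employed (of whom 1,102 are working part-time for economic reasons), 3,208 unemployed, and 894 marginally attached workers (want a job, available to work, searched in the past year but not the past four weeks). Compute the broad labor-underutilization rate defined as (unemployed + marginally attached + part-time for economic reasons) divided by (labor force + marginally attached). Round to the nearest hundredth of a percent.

Broad underutilization rate ≈ 8.15%.

Labor force = 59,712 + 3,208 = 62,920.
Numerator = 3,208 + 894 + 1,102 = 5,204.
Denominator = 62,920 + 894 = 63,814.
Broad rate = 5,204 / 63,814 = 8.15%.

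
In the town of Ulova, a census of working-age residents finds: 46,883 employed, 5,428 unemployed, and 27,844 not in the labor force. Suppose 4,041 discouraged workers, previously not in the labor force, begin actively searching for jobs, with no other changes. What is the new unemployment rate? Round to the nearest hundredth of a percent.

New unemployment rate ≈ 16.80%.

Initially, labor force = 46,883 + 5,428 = 52,311, so u = 5,428/52,311 = 10.38%.
After the change, unemployed and labor force both rise by 4,041 → E = 46,883, U = 9,469, labor force = 56,352.
New unemployment rate = 9,469 / 56,352 = 16.80%.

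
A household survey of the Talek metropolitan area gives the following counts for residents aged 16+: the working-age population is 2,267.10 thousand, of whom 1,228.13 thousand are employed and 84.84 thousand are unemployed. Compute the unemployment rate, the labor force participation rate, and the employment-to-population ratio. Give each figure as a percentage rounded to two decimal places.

Labor force = employed + unemployed = 1,228.13 + 84.84 = 1,312.97 thousand.
Unemployment rate = 84.84 / 1,312.97 = 6.46%.
Labor force participation rate = 1,312.97 / 2,267.10 = 57.91%.
Employment-population ratio = 1,228.13 / 2,267.10 = 54.17%.

Unemployment rate ≈ 6.46%; labor force participation rate ≈ 57.91%; employment-population ratio ≈ 54.17%.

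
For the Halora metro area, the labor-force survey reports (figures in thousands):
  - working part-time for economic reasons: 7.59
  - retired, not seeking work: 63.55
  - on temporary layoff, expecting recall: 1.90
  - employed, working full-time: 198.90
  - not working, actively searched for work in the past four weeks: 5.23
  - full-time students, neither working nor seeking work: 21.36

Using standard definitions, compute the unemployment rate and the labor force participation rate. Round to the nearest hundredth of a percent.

Employed = 7.59 + 198.90 = 206.49 thousand (anyone who worked, including part-time for economic reasons, counts as employed).
Unemployed = 1.90 + 5.23 = 7.13 thousand (jobless and actively searching, or on temporary layoff).
Labor force = 206.49 + 7.13 = 213.62 thousand.
Not in labor force = 63.55 + 21.36 = 84.91 thousand (those not working and not actively searching are outside the labor force).
Civilian working-age population = 213.62 + 84.91 = 298.53 thousand.
Unemployment rate = 7.13 / 213.62 = 3.34%.
Labor force participation rate = 213.62 / 298.53 = 71.56%.

Unemployment rate ≈ 3.34%; labor force participation rate ≈ 71.56%.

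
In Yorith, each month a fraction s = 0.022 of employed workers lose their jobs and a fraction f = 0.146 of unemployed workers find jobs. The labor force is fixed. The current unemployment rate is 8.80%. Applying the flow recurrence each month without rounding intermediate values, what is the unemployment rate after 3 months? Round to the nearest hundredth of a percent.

With a fixed labor force, u_{t+1} = u_t + s·(1−u_t) − f·u_t = u_t·(1−s−f) + s.
Here 1−s−f = 0.832 and s = 0.022.
u_1 = 0.088000 × 0.832 + 0.022 = 0.095216.
u_2 = 0.095216 × 0.832 + 0.022 = 0.101220.
u_3 = 0.101220 × 0.832 + 0.022 = 0.106215.

Unemployment rate after three months ≈ 10.62%.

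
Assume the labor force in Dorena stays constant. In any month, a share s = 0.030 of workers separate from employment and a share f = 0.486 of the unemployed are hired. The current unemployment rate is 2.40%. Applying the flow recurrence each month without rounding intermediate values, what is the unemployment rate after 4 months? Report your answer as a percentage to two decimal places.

Unemployment rate after four months ≈ 5.63%.

With a fixed labor force, u_{t+1} = u_t + s·(1−u_t) − f·u_t = u_t·(1−s−f) + s.
Here 1−s−f = 0.484 and s = 0.030.
u_1 = 0.024000 × 0.484 + 0.030 = 0.041616.
u_2 = 0.041616 × 0.484 + 0.030 = 0.050142.
u_3 = 0.050142 × 0.484 + 0.030 = 0.054269.
u_4 = 0.054269 × 0.484 + 0.030 = 0.056266.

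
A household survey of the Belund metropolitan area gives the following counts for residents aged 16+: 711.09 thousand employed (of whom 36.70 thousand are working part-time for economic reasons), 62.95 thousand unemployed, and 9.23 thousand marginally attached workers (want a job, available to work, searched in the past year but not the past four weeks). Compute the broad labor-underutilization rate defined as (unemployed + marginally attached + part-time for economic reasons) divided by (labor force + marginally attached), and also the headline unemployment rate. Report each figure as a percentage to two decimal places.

Broad underutilization rate ≈ 13.90%; headline unemployment rate ≈ 8.13%.

Labor force = 711.09 + 62.95 = 774.04 thousand.
Numerator = 62.95 + 9.23 + 36.70 = 108.88 thousand.
Denominator = 774.04 + 9.23 = 783.27 thousand.
Broad rate = 108.88 / 783.27 = 13.90%.
Headline unemployment rate = 62.95 / 774.04 = 8.13%.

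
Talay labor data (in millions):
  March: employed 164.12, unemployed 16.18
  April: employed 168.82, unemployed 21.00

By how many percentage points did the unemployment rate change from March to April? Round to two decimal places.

The unemployment rate changed by +2.09 percentage points.

March: labor force = 164.12 + 16.18 = 180.30; u = 16.18/180.30 = 8.97%.
April: labor force = 168.82 + 21.00 = 189.82; u = 21.00/189.82 = 11.06%.
Change = 11.06% − 8.97% = +2.09 pp.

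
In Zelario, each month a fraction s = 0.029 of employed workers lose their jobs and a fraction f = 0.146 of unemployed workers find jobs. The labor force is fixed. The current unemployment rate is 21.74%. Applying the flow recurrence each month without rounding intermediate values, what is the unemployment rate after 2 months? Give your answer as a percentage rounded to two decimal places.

With a fixed labor force, u_{t+1} = u_t + s·(1−u_t) − f·u_t = u_t·(1−s−f) + s.
Here 1−s−f = 0.825 and s = 0.029.
u_1 = 0.217400 × 0.825 + 0.029 = 0.208355.
u_2 = 0.208355 × 0.825 + 0.029 = 0.200893.

Unemployment rate after two months ≈ 20.09%.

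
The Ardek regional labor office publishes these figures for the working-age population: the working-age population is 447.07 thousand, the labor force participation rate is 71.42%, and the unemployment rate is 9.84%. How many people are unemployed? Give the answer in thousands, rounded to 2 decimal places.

About 31.42 thousand are unemployed.

Labor force = 0.7142 × 447.07 = 319.30 thousand.
Unemployed = 0.0984 × 319.30 ≈ 31.42 thousand.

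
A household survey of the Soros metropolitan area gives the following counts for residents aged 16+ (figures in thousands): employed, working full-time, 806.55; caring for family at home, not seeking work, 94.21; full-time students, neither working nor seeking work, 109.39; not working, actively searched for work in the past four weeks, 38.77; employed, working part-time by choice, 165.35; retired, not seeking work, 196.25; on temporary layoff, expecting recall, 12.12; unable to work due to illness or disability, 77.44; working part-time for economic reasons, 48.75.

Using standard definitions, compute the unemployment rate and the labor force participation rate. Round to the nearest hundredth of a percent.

Unemployment rate ≈ 4.75%; labor force participation rate ≈ 69.18%.

Employed = 806.55 + 165.35 + 48.75 = 1,020.65 thousand (anyone who worked, including part-time for economic reasons, counts as employed).
Unemployed = 38.77 + 12.12 = 50.89 thousand (jobless and actively searching, or on temporary layoff).
Labor force = 1,020.65 + 50.89 = 1,071.54 thousand.
Not in labor force = 94.21 + 109.39 + 196.25 + 77.44 = 477.29 thousand (those not working and not actively searching are outside the labor force).
Civilian working-age population = 1,071.54 + 477.29 = 1,548.83 thousand.
Unemployment rate = 50.89 / 1,071.54 = 4.75%.
Labor force participation rate = 1,071.54 / 1,548.83 = 69.18%.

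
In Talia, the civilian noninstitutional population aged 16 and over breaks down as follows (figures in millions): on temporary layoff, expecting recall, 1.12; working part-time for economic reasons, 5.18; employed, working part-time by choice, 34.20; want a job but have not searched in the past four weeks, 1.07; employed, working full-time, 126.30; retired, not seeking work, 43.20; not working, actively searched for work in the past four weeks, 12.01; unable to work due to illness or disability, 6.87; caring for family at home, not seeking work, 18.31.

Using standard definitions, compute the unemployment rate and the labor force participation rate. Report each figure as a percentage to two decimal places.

Employed = 5.18 + 34.20 + 126.30 = 165.68 million (anyone who worked, including part-time for economic reasons, counts as employed).
Unemployed = 1.12 + 12.01 = 13.13 million (jobless and actively searching, or on temporary layoff).
Labor force = 165.68 + 13.13 = 178.81 million.
Not in labor force = 1.07 + 43.20 + 6.87 + 18.31 = 69.45 million (those not working and not actively searching are outside the labor force — including those who want a job but have given up searching).
Civilian working-age population = 178.81 + 69.45 = 248.26 million.
Unemployment rate = 13.13 / 178.81 = 7.34%.
Labor force participation rate = 178.81 / 248.26 = 72.03%.

Unemployment rate ≈ 7.34%; labor force participation rate ≈ 72.03%.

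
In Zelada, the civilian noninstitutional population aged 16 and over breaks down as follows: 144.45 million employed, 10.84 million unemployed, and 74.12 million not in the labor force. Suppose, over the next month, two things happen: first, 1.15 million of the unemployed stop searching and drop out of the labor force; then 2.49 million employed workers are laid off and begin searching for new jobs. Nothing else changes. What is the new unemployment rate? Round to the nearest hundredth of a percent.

Initially, labor force = 144.45 + 10.84 = 155.29 million, so u = 10.84/155.29 = 6.98%.
After the first change, unemployed and labor force both fall by 1.15 → E = 144.45, U = 9.69, labor force = 154.14 million.
After the second change, employed falls and unemployed rises by 2.49; labor force unchanged → E = 141.96, U = 12.18, labor force = 154.14 million.
New unemployment rate = 12.18 / 154.14 = 7.90%.

New unemployment rate ≈ 7.90%.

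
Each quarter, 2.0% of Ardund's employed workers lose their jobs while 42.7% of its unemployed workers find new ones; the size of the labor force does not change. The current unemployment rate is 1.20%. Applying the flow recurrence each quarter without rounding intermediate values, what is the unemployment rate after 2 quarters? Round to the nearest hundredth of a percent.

With a fixed labor force, u_{t+1} = u_t + s·(1−u_t) − f·u_t = u_t·(1−s−f) + s.
Here 1−s−f = 0.553 and s = 0.020.
u_1 = 0.012000 × 0.553 + 0.020 = 0.026636.
u_2 = 0.026636 × 0.553 + 0.020 = 0.034730.

Unemployment rate after two quarters ≈ 3.47%.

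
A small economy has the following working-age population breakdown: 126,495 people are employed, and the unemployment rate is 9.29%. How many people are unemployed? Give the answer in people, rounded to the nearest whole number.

About 12,955 are unemployed.

Let U be the number unemployed. The labor force is E + U, and U/(E+U) = 0.0929.
So U = 0.0929 × 126,495 / (1 − 0.0929) = 11751.39 / 0.9071 ≈ 12,955.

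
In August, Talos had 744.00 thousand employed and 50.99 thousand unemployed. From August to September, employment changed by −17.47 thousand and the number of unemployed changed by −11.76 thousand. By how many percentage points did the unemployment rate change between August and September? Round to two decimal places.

August: labor force = 744.00 + 50.99 = 794.99; u = 50.99/794.99 = 6.41%.
September: labor force = 726.53 + 39.23 = 765.76; u = 39.23/765.76 = 5.12%.
Change = 5.12% − 6.41% = −1.29 pp.

The unemployment rate changed by −1.29 percentage points.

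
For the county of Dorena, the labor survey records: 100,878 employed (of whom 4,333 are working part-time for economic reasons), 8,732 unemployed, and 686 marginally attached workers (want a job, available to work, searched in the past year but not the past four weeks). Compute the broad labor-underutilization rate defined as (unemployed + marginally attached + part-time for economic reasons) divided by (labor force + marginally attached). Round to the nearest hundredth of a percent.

Broad underutilization rate ≈ 12.47%.

Labor force = 100,878 + 8,732 = 109,610.
Numerator = 8,732 + 686 + 4,333 = 13,751.
Denominator = 109,610 + 686 = 110,296.
Broad rate = 13,751 / 110,296 = 12.47%.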